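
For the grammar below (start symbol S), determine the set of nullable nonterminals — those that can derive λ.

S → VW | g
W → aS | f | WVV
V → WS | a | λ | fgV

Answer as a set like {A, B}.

Directly nullable (have an ε-rule): {V}.
Not nullable: S, W — each has a terminal in every rule's right-hand side or depends on a non-nullable symbol.

{V}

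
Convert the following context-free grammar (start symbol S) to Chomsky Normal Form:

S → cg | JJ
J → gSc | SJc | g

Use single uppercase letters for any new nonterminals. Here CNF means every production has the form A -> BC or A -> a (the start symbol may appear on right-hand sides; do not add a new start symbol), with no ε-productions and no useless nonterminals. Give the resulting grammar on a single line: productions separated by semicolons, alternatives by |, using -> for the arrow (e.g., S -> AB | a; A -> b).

S -> AB | JJ; A -> c; B -> g; C -> SA; D -> JA; J -> g | BC | SD

No ε-productions.
No unit productions to eliminate.
TERM: introduce A -> c, B -> g and substitute in every rule of length ≥2.
BIN: J -> BSA becomes J -> BC, C -> SA; J -> SJA becomes J -> SD, D -> JA.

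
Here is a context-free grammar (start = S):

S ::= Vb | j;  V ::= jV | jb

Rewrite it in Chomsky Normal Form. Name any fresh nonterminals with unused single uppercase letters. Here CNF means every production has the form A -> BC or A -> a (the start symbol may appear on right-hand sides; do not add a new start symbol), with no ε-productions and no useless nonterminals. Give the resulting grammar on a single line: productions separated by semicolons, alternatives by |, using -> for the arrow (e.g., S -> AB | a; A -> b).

S -> j | VA; A -> b; B -> j; V -> BA | BV

No ε-productions.
No unit productions to eliminate.
TERM: introduce A -> b, B -> j and substitute in every rule of length ≥2.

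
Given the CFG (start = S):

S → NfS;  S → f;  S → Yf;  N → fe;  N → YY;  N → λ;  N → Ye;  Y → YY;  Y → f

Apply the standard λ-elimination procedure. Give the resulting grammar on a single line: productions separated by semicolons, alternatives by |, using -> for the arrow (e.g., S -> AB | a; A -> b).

S -> f | Yf | fS | NfS; N -> YY | Ye | fe; Y -> f | YY

Nullable set: {N}.
S -> NfS: N nullable, giving NfS | fS.
Drop N -> λ.
Unchanged (no nullable symbols): S -> Yf; S -> f; N -> YY; N -> Ye; N -> fe; Y -> YY; Y -> f.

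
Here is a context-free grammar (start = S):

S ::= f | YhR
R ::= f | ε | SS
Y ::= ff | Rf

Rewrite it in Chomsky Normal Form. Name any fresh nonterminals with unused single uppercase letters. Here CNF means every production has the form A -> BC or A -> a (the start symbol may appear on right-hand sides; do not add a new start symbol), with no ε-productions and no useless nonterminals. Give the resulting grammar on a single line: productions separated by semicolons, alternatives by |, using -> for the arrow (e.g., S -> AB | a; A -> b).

S -> f | YA | YC; A -> h; B -> f; C -> AR; R -> f | SS; Y -> f | BB | RB

Nullable: {R}; after ε-elimination: S -> f | Yh | YhR; R -> f | SS; Y -> f | Rf | ff.
No unit productions to eliminate.
TERM: introduce B -> f, A -> h and substitute in every rule of length ≥2.
BIN: S -> YAR becomes S -> YC, C -> AR.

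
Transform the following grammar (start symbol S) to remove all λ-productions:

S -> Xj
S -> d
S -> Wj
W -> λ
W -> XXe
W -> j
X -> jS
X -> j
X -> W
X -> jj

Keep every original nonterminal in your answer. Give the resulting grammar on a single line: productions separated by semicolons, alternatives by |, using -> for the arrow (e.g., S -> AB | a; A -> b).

Nullable set: {W, X}.
S -> Wj: W nullable, giving Wj | j.
S -> Xj: X nullable, giving Xj | j.
Drop W -> λ.
W -> XXe: X, X nullable, giving XXe | Xe | e.
X -> W: W nullable, giving W.
Unchanged (no nullable symbols): S -> d; W -> j; X -> j; X -> jS; X -> jj.

S -> d | j | Wj | Xj; W -> e | j | Xe | XXe; X -> W | j | jS | jj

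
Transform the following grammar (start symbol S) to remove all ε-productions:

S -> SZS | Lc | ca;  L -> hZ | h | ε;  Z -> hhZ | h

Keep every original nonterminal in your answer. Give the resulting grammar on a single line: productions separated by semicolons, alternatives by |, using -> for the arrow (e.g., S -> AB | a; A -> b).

Nullable set: {L}.
S -> Lc: L nullable, giving Lc | c.
Drop L -> ε.
Unchanged (no nullable symbols): S -> SZS; S -> ca; L -> h; L -> hZ; Z -> h; Z -> hhZ.

S -> c | Lc | ca | SZS; L -> h | hZ; Z -> h | hhZ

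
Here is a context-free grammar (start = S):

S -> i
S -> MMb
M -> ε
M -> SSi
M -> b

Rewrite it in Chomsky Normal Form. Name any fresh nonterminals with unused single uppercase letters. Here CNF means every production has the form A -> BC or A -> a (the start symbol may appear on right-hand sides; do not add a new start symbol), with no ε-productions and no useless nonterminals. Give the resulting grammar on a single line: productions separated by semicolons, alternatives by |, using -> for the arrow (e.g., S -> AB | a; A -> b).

S -> b | i | MB | MD; A -> i; B -> b; C -> SA; D -> MB; M -> b | SC

Nullable: {M}; after ε-elimination: S -> b | i | Mb | MMb; M -> b | SSi.
No unit productions to eliminate.
TERM: introduce B -> b, A -> i and substitute in every rule of length ≥2.
BIN: M -> SSA becomes M -> SC, C -> SA; S -> MMB becomes S -> MD, D -> MB.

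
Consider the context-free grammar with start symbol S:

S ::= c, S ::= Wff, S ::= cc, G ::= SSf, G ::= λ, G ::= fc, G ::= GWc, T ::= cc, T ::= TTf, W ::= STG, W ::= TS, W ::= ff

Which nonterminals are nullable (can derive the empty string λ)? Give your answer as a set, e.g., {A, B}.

Directly nullable (have an ε-rule): {G}.
Not nullable: S, T, W — each has a terminal in every rule's right-hand side or depends on a non-nullable symbol.

{G}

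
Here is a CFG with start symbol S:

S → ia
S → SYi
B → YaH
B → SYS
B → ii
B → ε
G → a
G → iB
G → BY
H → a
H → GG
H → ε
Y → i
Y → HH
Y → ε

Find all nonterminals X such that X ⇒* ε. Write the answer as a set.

Directly nullable (have an ε-rule): {B, H, Y}.
G is nullable via G -> BY (every symbol on the right is already known nullable).
Not nullable: S — each has a terminal in every rule's right-hand side or depends on a non-nullable symbol.

{B, G, H, Y}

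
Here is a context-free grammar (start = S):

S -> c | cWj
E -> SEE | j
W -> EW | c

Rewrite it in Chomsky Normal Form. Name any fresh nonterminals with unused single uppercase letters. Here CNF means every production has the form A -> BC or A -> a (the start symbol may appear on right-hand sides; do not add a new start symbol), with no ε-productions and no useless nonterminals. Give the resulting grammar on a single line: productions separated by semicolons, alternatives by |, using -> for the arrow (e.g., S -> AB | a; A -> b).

S -> c | AD; A -> c; B -> j; C -> EE; D -> WB; E -> j | SC; W -> c | EW

No ε-productions.
No unit productions to eliminate.
TERM: introduce A -> c, B -> j and substitute in every rule of length ≥2.
BIN: E -> SEE becomes E -> SC, C -> EE; S -> AWB becomes S -> AD, D -> WB.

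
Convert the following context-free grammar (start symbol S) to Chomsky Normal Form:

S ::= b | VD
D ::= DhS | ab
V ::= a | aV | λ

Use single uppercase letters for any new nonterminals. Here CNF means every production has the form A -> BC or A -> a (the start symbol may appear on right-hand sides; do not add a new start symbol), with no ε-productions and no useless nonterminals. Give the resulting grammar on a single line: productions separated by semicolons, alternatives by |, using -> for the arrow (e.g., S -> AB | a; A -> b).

Nullable: {V}; after ε-elimination: S -> D | b | VD; D -> ab | DhS; V -> a | aV.
After unit-elimination: S -> b | VD | ab | DhS; D -> ab | DhS; V -> a | aV.
TERM: introduce B -> a, C -> b, A -> h and substitute in every rule of length ≥2.
BIN: D -> DAS becomes D -> DE, E -> AS; S -> DAS becomes S -> DF, F -> AS.

S -> b | BC | DF | VD; A -> h; B -> a; C -> b; D -> BC | DE; E -> AS; F -> AS; V -> a | BV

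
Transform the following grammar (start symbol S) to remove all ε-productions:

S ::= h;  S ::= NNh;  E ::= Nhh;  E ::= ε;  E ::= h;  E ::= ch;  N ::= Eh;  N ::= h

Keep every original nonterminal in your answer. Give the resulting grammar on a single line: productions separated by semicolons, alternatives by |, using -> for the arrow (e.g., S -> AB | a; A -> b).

S -> h | NNh; E -> h | ch | Nhh; N -> h | Eh

Nullable set: {E}.
Drop E -> ε.
N -> Eh: E nullable, giving Eh | h.
Unchanged (no nullable symbols): S -> NNh; S -> h; E -> Nhh; E -> ch; E -> h; N -> h.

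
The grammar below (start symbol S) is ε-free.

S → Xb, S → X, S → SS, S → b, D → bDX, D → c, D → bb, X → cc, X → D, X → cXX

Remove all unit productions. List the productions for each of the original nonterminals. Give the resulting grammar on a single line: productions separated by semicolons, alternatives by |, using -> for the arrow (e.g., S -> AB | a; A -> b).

Unit productions: S->X, X->D.
Unit pairs (A ⇒* B via units): (S,D), (S,X), (X,D).
S: inherits non-unit rules of {D, S, X} → SS | Xb | b | bDX | bb | c | cXX | cc.
D: inherits non-unit rules of {D} → bDX | bb | c.
X: inherits non-unit rules of {D, X} → bDX | bb | c | cXX | cc.

S -> b | c | SS | Xb | bb | cc | bDX | cXX; D -> c | bb | bDX; X -> c | bb | cc | bDX | cXX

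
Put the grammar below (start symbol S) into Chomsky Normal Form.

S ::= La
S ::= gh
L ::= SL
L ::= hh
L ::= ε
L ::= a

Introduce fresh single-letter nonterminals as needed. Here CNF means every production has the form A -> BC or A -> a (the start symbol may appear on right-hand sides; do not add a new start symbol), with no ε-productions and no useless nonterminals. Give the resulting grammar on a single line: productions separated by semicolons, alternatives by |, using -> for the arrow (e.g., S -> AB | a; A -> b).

S -> a | BC | LA; A -> a; B -> g; C -> h; L -> a | BC | CC | LA | SL

Nullable: {L}; after ε-elimination: S -> a | La | gh; L -> S | a | SL | hh.
After unit-elimination: S -> a | La | gh; L -> a | La | SL | gh | hh.
TERM: introduce A -> a, B -> g, C -> h and substitute in every rule of length ≥2.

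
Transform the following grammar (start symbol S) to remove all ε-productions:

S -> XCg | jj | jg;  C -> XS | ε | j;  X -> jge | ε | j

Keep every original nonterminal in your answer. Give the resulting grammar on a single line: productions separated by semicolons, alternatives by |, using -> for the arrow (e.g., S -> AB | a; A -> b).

Nullable set: {C, X}.
S -> XCg: X, C nullable, giving Cg | XCg | Xg | g.
Drop C -> ε.
C -> XS: X nullable, giving S | XS.
Drop X -> ε.
Unchanged (no nullable symbols): S -> jg; S -> jj; C -> j; X -> j; X -> jge.

S -> g | Cg | Xg | jg | jj | XCg; C -> S | j | XS; X -> j | jge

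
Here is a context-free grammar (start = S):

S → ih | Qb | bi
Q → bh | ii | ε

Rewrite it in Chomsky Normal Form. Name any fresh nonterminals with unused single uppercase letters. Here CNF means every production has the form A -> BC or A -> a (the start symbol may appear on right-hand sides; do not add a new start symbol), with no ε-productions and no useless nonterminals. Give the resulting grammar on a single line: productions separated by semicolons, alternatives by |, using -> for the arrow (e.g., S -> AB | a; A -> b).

S -> b | AC | CB | QA; A -> b; B -> h; C -> i; Q -> AB | CC

Nullable: {Q}; after ε-elimination: S -> b | Qb | bi | ih; Q -> bh | ii.
No unit productions to eliminate.
TERM: introduce A -> b, B -> h, C -> i and substitute in every rule of length ≥2.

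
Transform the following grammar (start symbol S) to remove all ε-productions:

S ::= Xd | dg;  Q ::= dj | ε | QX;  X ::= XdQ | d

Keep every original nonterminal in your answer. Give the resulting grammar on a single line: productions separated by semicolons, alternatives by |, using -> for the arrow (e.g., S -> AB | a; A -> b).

S -> Xd | dg; Q -> X | QX | dj; X -> d | Xd | XdQ

Nullable set: {Q}.
Drop Q -> ε.
Q -> QX: Q nullable, giving QX | X.
X -> XdQ: Q nullable, giving Xd | XdQ.
Unchanged (no nullable symbols): S -> Xd; S -> dg; Q -> dj; X -> d.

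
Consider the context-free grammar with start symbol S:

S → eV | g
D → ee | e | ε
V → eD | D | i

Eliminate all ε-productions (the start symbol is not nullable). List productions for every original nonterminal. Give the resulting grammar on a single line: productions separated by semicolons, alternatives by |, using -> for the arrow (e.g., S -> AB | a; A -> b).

Nullable set: {D, V}.
S -> eV: V nullable, giving e | eV.
Drop D -> ε.
V -> D: D nullable, giving D.
V -> eD: D nullable, giving e | eD.
Unchanged (no nullable symbols): S -> g; D -> e; D -> ee; V -> i.

S -> e | g | eV; D -> e | ee; V -> D | e | i | eD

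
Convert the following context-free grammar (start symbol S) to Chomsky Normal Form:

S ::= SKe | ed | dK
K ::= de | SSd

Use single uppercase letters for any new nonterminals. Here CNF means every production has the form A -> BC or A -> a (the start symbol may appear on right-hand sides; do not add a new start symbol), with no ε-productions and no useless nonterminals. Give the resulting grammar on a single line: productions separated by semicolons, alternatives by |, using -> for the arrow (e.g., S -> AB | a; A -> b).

S -> AK | BA | SD; A -> d; B -> e; C -> SA; D -> KB; K -> AB | SC

No ε-productions.
No unit productions to eliminate.
TERM: introduce A -> d, B -> e and substitute in every rule of length ≥2.
BIN: K -> SSA becomes K -> SC, C -> SA; S -> SKB becomes S -> SD, D -> KB.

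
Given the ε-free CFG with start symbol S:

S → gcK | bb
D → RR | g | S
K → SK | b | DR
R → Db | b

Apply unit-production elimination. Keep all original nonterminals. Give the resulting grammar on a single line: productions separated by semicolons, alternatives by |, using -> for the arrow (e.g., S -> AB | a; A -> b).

S -> bb | gcK; D -> g | RR | bb | gcK; K -> b | DR | SK; R -> b | Db

Unit productions: D->S.
Unit pairs (A ⇒* B via units): (D,S).
S: inherits non-unit rules of {S} → bb | gcK.
D: inherits non-unit rules of {D, S} → RR | bb | g | gcK.
K: inherits non-unit rules of {K} → DR | SK | b.
R: inherits non-unit rules of {R} → Db | b.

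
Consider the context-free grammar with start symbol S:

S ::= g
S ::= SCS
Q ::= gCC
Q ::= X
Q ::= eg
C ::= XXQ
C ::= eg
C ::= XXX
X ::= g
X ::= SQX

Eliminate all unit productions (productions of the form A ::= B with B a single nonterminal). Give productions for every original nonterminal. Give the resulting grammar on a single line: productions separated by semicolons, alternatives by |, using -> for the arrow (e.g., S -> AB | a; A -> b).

Unit productions: Q->X.
Unit pairs (A ⇒* B via units): (Q,X).
S: inherits non-unit rules of {S} → SCS | g.
C: inherits non-unit rules of {C} → XXQ | XXX | eg.
Q: inherits non-unit rules of {Q, X} → SQX | eg | g | gCC.
X: inherits non-unit rules of {X} → SQX | g.

S -> g | SCS; C -> eg | XXQ | XXX; Q -> g | eg | SQX | gCC; X -> g | SQX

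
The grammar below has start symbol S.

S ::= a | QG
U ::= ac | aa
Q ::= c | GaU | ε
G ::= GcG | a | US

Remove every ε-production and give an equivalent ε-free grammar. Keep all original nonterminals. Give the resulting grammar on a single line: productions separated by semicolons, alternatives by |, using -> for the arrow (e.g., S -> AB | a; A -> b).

S -> G | a | QG; G -> a | US | GcG; Q -> c | GaU; U -> aa | ac

Nullable set: {Q}.
S -> QG: Q nullable, giving G | QG.
Drop Q -> ε.
Unchanged (no nullable symbols): S -> a; G -> GcG; G -> US; G -> a; Q -> GaU; Q -> c; U -> aa; U -> ac.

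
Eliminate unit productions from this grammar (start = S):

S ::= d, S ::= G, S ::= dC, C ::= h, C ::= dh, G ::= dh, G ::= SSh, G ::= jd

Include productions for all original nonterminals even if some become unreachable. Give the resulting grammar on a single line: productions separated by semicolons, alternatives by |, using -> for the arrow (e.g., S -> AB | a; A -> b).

S -> d | dC | dh | jd | SSh; C -> h | dh; G -> dh | jd | SSh

Unit productions: S->G.
Unit pairs (A ⇒* B via units): (S,G).
S: inherits non-unit rules of {G, S} → SSh | d | dC | dh | jd.
C: inherits non-unit rules of {C} → dh | h.
G: inherits non-unit rules of {G} → SSh | dh | jd.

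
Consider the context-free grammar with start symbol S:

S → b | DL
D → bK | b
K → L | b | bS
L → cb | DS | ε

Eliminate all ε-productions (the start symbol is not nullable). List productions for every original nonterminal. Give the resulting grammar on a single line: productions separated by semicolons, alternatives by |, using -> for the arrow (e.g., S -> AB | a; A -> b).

S -> D | b | DL; D -> b | bK; K -> L | b | bS; L -> DS | cb

Nullable set: {K, L}.
S -> DL: L nullable, giving D | DL.
D -> bK: K nullable, giving b | bK.
K -> L: L nullable, giving L.
Drop L -> ε.
Unchanged (no nullable symbols): S -> b; D -> b; K -> b; K -> bS; L -> DS; L -> cb.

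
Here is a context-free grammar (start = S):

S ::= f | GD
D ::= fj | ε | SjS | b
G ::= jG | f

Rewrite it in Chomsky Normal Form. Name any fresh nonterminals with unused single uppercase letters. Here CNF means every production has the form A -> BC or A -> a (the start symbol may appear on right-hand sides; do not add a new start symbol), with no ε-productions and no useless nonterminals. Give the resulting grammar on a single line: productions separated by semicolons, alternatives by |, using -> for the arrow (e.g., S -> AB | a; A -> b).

S -> f | AG | GD; A -> j; B -> f; C -> AS; D -> b | BA | SC; G -> f | AG

Nullable: {D}; after ε-elimination: S -> G | f | GD; D -> b | fj | SjS; G -> f | jG.
After unit-elimination: S -> f | GD | jG; D -> b | fj | SjS; G -> f | jG.
TERM: introduce B -> f, A -> j and substitute in every rule of length ≥2.
BIN: D -> SAS becomes D -> SC, C -> AS.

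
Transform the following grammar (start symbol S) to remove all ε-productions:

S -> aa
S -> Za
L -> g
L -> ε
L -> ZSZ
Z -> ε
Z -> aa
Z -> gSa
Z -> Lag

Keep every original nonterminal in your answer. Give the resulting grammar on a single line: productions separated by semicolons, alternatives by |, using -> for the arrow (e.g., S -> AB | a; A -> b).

Nullable set: {L, Z}.
S -> Za: Z nullable, giving Za | a.
Drop L -> ε.
L -> ZSZ: Z, Z nullable, giving S | SZ | ZS | ZSZ.
Drop Z -> ε.
Z -> Lag: L nullable, giving Lag | ag.
Unchanged (no nullable symbols): S -> aa; L -> g; Z -> aa; Z -> gSa.

S -> a | Za | aa; L -> S | g | SZ | ZS | ZSZ; Z -> aa | ag | Lag | gSa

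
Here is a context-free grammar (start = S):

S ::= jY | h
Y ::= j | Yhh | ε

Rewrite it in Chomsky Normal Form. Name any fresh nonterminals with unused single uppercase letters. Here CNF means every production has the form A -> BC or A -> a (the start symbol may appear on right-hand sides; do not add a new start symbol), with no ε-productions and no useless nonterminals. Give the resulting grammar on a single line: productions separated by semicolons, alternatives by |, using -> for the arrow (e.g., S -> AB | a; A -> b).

S -> h | j | AY; A -> j; B -> h; C -> BB; Y -> j | BB | YC

Nullable: {Y}; after ε-elimination: S -> h | j | jY; Y -> j | hh | Yhh.
No unit productions to eliminate.
TERM: introduce B -> h, A -> j and substitute in every rule of length ≥2.
BIN: Y -> YBB becomes Y -> YC, C -> BB.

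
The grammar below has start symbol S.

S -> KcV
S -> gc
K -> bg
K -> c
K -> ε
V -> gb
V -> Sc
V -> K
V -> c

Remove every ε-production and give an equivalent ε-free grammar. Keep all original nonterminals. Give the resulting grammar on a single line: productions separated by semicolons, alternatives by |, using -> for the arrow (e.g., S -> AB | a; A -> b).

S -> c | Kc | cV | gc | KcV; K -> c | bg; V -> K | c | Sc | gb

Nullable set: {K, V}.
S -> KcV: K, V nullable, giving Kc | KcV | c | cV.
Drop K -> ε.
V -> K: K nullable, giving K.
Unchanged (no nullable symbols): S -> gc; K -> bg; K -> c; V -> Sc; V -> c; V -> gb.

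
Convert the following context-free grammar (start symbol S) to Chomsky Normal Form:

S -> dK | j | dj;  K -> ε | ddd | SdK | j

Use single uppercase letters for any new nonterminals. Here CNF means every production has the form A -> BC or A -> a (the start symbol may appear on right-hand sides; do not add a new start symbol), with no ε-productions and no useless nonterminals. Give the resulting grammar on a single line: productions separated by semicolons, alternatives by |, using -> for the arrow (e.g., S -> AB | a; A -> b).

Nullable: {K}; after ε-elimination: S -> d | j | dK | dj; K -> j | Sd | SdK | ddd.
No unit productions to eliminate.
TERM: introduce A -> d, B -> j and substitute in every rule of length ≥2.
BIN: K -> AAA becomes K -> AC, C -> AA; K -> SAK becomes K -> SD, D -> AK.

S -> d | j | AB | AK; A -> d; B -> j; C -> AA; D -> AK; K -> j | AC | SA | SD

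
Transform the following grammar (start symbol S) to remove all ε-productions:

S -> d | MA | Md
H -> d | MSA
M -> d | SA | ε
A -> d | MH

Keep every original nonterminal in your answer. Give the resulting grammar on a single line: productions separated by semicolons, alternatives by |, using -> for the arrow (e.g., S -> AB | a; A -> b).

S -> A | d | MA | Md; A -> H | d | MH; H -> d | SA | MSA; M -> d | SA

Nullable set: {M}.
S -> MA: M nullable, giving A | MA.
S -> Md: M nullable, giving Md | d.
A -> MH: M nullable, giving H | MH.
H -> MSA: M nullable, giving MSA | SA.
Drop M -> ε.
Unchanged (no nullable symbols): S -> d; A -> d; H -> d; M -> SA; M -> d.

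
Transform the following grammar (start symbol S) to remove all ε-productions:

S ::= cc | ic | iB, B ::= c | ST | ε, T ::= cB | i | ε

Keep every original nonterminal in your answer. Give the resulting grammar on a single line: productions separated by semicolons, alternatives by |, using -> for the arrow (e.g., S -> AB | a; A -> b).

Nullable set: {B, T}.
S -> iB: B nullable, giving i | iB.
Drop B -> ε.
B -> ST: T nullable, giving S | ST.
Drop T -> ε.
T -> cB: B nullable, giving c | cB.
Unchanged (no nullable symbols): S -> cc; S -> ic; B -> c; T -> i.

S -> i | cc | iB | ic; B -> S | c | ST; T -> c | i | cB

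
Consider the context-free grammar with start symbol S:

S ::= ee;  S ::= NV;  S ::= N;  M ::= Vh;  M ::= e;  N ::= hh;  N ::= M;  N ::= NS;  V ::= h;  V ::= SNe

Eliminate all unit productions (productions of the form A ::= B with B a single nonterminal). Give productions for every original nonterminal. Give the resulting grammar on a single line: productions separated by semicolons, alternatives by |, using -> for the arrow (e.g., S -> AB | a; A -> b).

S -> e | NS | NV | Vh | ee | hh; M -> e | Vh; N -> e | NS | Vh | hh; V -> h | SNe

Unit productions: N->M, S->N.
Unit pairs (A ⇒* B via units): (N,M), (S,M), (S,N).
S: inherits non-unit rules of {M, N, S} → NS | NV | Vh | e | ee | hh.
M: inherits non-unit rules of {M} → Vh | e.
N: inherits non-unit rules of {M, N} → NS | Vh | e | hh.
V: inherits non-unit rules of {V} → SNe | h.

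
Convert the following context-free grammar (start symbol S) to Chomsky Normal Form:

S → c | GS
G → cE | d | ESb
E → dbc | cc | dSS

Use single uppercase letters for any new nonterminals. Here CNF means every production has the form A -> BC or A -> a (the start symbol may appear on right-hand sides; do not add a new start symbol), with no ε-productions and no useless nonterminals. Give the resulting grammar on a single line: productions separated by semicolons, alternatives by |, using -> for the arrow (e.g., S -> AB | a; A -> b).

S -> c | GS; A -> c; B -> d; C -> b; D -> CA; E -> AA | BD | BF; F -> SS; G -> d | AE | EH; H -> SC

No ε-productions.
No unit productions to eliminate.
TERM: introduce C -> b, A -> c, B -> d and substitute in every rule of length ≥2.
BIN: E -> BCA becomes E -> BD, D -> CA; E -> BSS becomes E -> BF, F -> SS; G -> ESC becomes G -> EH, H -> SC.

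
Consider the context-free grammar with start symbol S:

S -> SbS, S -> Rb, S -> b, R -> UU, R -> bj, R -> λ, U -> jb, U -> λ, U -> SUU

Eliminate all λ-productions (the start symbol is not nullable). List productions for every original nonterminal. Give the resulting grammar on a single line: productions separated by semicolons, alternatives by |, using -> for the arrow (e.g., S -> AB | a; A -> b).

Nullable set: {R, U}.
S -> Rb: R nullable, giving Rb | b.
Drop R -> λ.
R -> UU: U, U nullable, giving U | UU.
Drop U -> λ.
U -> SUU: U, U nullable, giving S | SU | SUU.
Unchanged (no nullable symbols): S -> SbS; S -> b; R -> bj; U -> jb.

S -> b | Rb | SbS; R -> U | UU | bj; U -> S | SU | jb | SUU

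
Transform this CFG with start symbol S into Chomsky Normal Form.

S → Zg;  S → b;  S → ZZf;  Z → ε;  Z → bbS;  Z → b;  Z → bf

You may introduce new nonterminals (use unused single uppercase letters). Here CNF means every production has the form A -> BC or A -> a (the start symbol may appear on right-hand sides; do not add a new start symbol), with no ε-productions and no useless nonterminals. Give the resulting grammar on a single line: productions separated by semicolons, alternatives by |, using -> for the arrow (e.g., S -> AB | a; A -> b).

S -> b | f | g | ZA | ZB | ZD; A -> f; B -> g; C -> b; D -> ZA; E -> CS; Z -> b | CA | CE

Nullable: {Z}; after ε-elimination: S -> b | f | g | Zf | Zg | ZZf; Z -> b | bf | bbS.
No unit productions to eliminate.
TERM: introduce C -> b, A -> f, B -> g and substitute in every rule of length ≥2.
BIN: S -> ZZA becomes S -> ZD, D -> ZA; Z -> CCS becomes Z -> CE, E -> CS.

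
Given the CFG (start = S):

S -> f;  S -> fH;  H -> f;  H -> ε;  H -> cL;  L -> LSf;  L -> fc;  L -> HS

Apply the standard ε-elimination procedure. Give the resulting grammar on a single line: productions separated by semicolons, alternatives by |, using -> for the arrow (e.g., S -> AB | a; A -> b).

Nullable set: {H}.
S -> fH: H nullable, giving f | fH.
Drop H -> ε.
L -> HS: H nullable, giving HS | S.
Unchanged (no nullable symbols): S -> f; H -> cL; H -> f; L -> LSf; L -> fc.

S -> f | fH; H -> f | cL; L -> S | HS | fc | LSf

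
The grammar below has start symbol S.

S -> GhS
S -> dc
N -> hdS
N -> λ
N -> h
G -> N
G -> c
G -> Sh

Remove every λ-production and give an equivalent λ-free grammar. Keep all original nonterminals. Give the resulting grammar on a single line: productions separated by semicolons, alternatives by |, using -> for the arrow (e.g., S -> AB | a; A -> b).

Nullable set: {G, N}.
S -> GhS: G nullable, giving GhS | hS.
G -> N: N nullable, giving N.
Drop N -> λ.
Unchanged (no nullable symbols): S -> dc; G -> Sh; G -> c; N -> h; N -> hdS.

S -> dc | hS | GhS; G -> N | c | Sh; N -> h | hdS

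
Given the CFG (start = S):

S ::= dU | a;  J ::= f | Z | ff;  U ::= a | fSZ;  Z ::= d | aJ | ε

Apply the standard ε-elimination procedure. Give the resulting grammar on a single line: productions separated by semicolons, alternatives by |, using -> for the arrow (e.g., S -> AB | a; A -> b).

Nullable set: {J, Z}.
J -> Z: Z nullable, giving Z.
U -> fSZ: Z nullable, giving fS | fSZ.
Drop Z -> ε.
Z -> aJ: J nullable, giving a | aJ.
Unchanged (no nullable symbols): S -> a; S -> dU; J -> f; J -> ff; U -> a; Z -> d.

S -> a | dU; J -> Z | f | ff; U -> a | fS | fSZ; Z -> a | d | aJ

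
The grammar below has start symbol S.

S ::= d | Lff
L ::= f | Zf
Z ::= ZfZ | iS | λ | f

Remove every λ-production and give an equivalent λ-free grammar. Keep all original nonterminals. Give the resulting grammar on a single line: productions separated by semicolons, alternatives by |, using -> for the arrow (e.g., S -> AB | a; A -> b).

S -> d | Lff; L -> f | Zf; Z -> f | Zf | fZ | iS | ZfZ

Nullable set: {Z}.
L -> Zf: Z nullable, giving Zf | f.
Drop Z -> λ.
Z -> ZfZ: Z, Z nullable, giving Zf | ZfZ | f | fZ.
Unchanged (no nullable symbols): S -> Lff; S -> d; L -> f; Z -> f; Z -> iS.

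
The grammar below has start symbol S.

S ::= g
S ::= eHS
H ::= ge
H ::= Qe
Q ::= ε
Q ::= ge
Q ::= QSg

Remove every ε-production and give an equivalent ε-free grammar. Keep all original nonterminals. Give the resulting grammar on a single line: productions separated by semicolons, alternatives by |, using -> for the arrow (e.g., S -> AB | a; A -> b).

S -> g | eHS; H -> e | Qe | ge; Q -> Sg | ge | QSg

Nullable set: {Q}.
H -> Qe: Q nullable, giving Qe | e.
Drop Q -> ε.
Q -> QSg: Q nullable, giving QSg | Sg.
Unchanged (no nullable symbols): S -> eHS; S -> g; H -> ge; Q -> ge.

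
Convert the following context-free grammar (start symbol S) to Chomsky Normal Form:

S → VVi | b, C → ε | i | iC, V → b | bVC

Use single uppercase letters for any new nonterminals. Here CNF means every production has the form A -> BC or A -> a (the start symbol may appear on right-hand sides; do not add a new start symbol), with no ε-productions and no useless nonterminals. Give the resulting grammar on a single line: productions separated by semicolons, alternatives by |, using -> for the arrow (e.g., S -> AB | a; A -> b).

Nullable: {C}; after ε-elimination: S -> b | VVi; C -> i | iC; V -> b | bV | bVC.
No unit productions to eliminate.
TERM: introduce B -> b, A -> i and substitute in every rule of length ≥2.
BIN: S -> VVA becomes S -> VD, D -> VA; V -> BVC becomes V -> BE, E -> VC.

S -> b | VD; A -> i; B -> b; C -> i | AC; D -> VA; E -> VC; V -> b | BE | BV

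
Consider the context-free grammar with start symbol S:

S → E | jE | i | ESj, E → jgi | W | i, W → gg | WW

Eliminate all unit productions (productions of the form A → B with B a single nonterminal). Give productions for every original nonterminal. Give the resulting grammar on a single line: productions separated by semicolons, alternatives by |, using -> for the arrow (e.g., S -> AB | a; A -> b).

Unit productions: E->W, S->E.
Unit pairs (A ⇒* B via units): (E,W), (S,E), (S,W).
S: inherits non-unit rules of {E, S, W} → ESj | WW | gg | i | jE | jgi.
E: inherits non-unit rules of {E, W} → WW | gg | i | jgi.
W: inherits non-unit rules of {W} → WW | gg.

S -> i | WW | gg | jE | ESj | jgi; E -> i | WW | gg | jgi; W -> WW | gg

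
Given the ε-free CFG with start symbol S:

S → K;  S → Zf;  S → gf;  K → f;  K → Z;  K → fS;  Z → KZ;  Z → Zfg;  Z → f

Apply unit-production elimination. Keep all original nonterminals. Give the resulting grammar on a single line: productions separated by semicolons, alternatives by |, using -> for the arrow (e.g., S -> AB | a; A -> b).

Unit productions: K->Z, S->K.
Unit pairs (A ⇒* B via units): (K,Z), (S,K), (S,Z).
S: inherits non-unit rules of {K, S, Z} → KZ | Zf | Zfg | f | fS | gf.
K: inherits non-unit rules of {K, Z} → KZ | Zfg | f | fS.
Z: inherits non-unit rules of {Z} → KZ | Zfg | f.

S -> f | KZ | Zf | fS | gf | Zfg; K -> f | KZ | fS | Zfg; Z -> f | KZ | Zfg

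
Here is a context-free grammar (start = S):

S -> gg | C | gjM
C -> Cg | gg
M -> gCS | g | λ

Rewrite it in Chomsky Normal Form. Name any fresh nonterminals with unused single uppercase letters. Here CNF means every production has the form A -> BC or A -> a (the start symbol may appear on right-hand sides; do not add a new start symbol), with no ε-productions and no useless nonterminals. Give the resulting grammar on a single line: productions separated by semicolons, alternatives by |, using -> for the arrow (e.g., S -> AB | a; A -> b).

S -> AA | AB | AE | CA; A -> g; B -> j; C -> AA | CA; D -> CS; E -> BM; M -> g | AD

Nullable: {M}; after ε-elimination: S -> C | gg | gj | gjM; C -> Cg | gg; M -> g | gCS.
After unit-elimination: S -> Cg | gg | gj | gjM; C -> Cg | gg; M -> g | gCS.
TERM: introduce A -> g, B -> j and substitute in every rule of length ≥2.
BIN: M -> ACS becomes M -> AD, D -> CS; S -> ABM becomes S -> AE, E -> BM.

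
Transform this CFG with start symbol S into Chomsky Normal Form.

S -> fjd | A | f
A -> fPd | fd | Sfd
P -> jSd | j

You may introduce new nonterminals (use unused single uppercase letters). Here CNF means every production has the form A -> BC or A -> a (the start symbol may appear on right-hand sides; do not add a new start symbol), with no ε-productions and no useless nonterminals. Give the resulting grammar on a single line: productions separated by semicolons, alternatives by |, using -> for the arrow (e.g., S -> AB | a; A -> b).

No ε-productions.
After unit-elimination: S -> f | fd | Sfd | fPd | fjd; A -> fd | Sfd | fPd; P -> j | jSd.
TERM: introduce C -> d, B -> f, D -> j and substitute in every rule of length ≥2.
BIN: A -> BPC becomes A -> BE, E -> PC; A -> SBC becomes A -> SF, F -> BC; P -> DSC becomes P -> DG, G -> SC; S -> BDC becomes S -> BH, H -> DC; S -> BPC becomes S -> BJ, J -> PC; S -> SBC becomes S -> SK, K -> BC.
Drop unreachable/unproductive: A.

S -> f | BC | BH | BJ | SK; B -> f; C -> d; D -> j; G -> SC; H -> DC; J -> PC; K -> BC; P -> j | DG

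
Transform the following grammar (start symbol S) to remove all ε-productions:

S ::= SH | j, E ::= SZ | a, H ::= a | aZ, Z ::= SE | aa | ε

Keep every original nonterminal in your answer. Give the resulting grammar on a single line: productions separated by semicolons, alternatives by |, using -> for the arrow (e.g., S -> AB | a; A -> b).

S -> j | SH; E -> S | a | SZ; H -> a | aZ; Z -> SE | aa

Nullable set: {Z}.
E -> SZ: Z nullable, giving S | SZ.
H -> aZ: Z nullable, giving a | aZ.
Drop Z -> ε.
Unchanged (no nullable symbols): S -> SH; S -> j; E -> a; H -> a; Z -> SE; Z -> aa.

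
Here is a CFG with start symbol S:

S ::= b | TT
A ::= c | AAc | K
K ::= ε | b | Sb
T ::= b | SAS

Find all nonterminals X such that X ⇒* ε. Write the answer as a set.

Directly nullable (have an ε-rule): {K}.
A is nullable via A -> K (every symbol on the right is already known nullable).
Not nullable: S, T — each has a terminal in every rule's right-hand side or depends on a non-nullable symbol.

{A, K}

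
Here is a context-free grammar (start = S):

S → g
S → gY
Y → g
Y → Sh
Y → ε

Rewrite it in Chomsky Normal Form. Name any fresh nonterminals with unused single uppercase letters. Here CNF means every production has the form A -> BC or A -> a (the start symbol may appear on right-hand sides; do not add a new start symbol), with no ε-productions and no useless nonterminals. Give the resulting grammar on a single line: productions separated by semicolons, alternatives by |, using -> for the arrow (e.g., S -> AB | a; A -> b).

S -> g | AY; A -> g; B -> h; Y -> g | SB

Nullable: {Y}; after ε-elimination: S -> g | gY; Y -> g | Sh.
No unit productions to eliminate.
TERM: introduce A -> g, B -> h and substitute in every rule of length ≥2.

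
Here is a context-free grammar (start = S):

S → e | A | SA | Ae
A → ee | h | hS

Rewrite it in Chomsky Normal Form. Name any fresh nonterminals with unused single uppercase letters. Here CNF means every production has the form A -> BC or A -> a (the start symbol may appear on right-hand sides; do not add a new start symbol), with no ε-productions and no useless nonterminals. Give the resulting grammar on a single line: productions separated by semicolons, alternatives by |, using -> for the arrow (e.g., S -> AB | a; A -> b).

No ε-productions.
After unit-elimination: S -> e | h | Ae | SA | ee | hS; A -> h | ee | hS.
TERM: introduce B -> e, C -> h and substitute in every rule of length ≥2.

S -> e | h | AB | BB | CS | SA; A -> h | BB | CS; B -> e; C -> h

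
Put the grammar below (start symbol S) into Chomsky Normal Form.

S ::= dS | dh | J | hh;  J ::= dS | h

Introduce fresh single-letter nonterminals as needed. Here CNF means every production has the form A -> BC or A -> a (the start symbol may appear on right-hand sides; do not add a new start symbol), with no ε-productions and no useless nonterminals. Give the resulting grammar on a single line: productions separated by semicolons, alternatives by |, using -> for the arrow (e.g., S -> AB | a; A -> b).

No ε-productions.
After unit-elimination: S -> h | dS | dh | hh; J -> h | dS.
TERM: introduce A -> d, B -> h and substitute in every rule of length ≥2.
Drop unreachable/unproductive: J.

S -> h | AB | AS | BB; A -> d; B -> h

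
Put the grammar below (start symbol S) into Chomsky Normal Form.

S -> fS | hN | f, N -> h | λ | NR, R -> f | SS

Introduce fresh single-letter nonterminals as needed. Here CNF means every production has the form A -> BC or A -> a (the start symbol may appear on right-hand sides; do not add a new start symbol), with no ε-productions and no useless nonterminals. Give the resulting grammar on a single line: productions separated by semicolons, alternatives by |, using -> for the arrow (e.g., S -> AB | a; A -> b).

S -> f | h | AS | BN; A -> f; B -> h; N -> f | h | NR | SS; R -> f | SS

Nullable: {N}; after ε-elimination: S -> f | h | fS | hN; N -> R | h | NR; R -> f | SS.
After unit-elimination: S -> f | h | fS | hN; N -> f | h | NR | SS; R -> f | SS.
TERM: introduce A -> f, B -> h and substitute in every rule of length ≥2.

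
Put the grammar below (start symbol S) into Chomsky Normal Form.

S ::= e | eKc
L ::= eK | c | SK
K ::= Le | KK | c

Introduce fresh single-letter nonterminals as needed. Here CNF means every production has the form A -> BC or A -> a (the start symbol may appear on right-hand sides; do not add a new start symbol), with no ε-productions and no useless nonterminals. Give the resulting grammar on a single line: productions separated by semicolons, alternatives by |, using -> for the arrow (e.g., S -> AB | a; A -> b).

No ε-productions.
No unit productions to eliminate.
TERM: introduce B -> c, A -> e and substitute in every rule of length ≥2.
BIN: S -> AKB becomes S -> AC, C -> KB.

S -> e | AC; A -> e; B -> c; C -> KB; K -> c | KK | LA; L -> c | AK | SK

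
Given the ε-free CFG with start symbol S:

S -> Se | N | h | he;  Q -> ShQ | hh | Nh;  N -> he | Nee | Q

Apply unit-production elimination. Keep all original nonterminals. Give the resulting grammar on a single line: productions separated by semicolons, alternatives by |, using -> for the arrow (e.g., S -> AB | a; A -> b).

Unit productions: N->Q, S->N.
Unit pairs (A ⇒* B via units): (N,Q), (S,N), (S,Q).
S: inherits non-unit rules of {N, Q, S} → Nee | Nh | Se | ShQ | h | he | hh.
N: inherits non-unit rules of {N, Q} → Nee | Nh | ShQ | he | hh.
Q: inherits non-unit rules of {Q} → Nh | ShQ | hh.

S -> h | Nh | Se | he | hh | Nee | ShQ; N -> Nh | he | hh | Nee | ShQ; Q -> Nh | hh | ShQ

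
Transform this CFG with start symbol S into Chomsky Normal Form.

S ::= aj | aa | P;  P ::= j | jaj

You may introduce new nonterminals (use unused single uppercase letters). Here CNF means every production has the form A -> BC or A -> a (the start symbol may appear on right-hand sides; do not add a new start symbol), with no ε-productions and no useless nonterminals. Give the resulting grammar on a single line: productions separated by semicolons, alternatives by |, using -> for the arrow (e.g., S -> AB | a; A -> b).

S -> j | AD | BA | BB; A -> j; B -> a; D -> BA

No ε-productions.
After unit-elimination: S -> j | aa | aj | jaj; P -> j | jaj.
TERM: introduce B -> a, A -> j and substitute in every rule of length ≥2.
BIN: P -> ABA becomes P -> AC, C -> BA; S -> ABA becomes S -> AD, D -> BA.
Drop unreachable/unproductive: P.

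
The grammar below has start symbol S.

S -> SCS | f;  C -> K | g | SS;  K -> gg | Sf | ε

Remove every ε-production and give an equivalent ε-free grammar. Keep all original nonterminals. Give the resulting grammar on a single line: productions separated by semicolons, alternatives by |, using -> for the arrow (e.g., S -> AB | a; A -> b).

S -> f | SS | SCS; C -> K | g | SS; K -> Sf | gg

Nullable set: {C, K}.
S -> SCS: C nullable, giving SCS | SS.
C -> K: K nullable, giving K.
Drop K -> ε.
Unchanged (no nullable symbols): S -> f; C -> SS; C -> g; K -> Sf; K -> gg.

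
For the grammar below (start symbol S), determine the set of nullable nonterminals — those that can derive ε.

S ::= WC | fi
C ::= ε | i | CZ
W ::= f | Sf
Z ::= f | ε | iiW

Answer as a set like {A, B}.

Directly nullable (have an ε-rule): {C, Z}.
Not nullable: S, W — each has a terminal in every rule's right-hand side or depends on a non-nullable symbol.

{C, Z}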